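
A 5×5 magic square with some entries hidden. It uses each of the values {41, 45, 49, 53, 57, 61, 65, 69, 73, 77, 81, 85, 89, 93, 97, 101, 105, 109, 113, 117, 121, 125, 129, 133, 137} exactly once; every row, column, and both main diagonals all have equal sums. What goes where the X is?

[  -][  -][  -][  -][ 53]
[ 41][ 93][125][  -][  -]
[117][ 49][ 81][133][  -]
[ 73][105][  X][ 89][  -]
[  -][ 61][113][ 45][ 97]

The 25 entries sum to 2225, so each line sums to 2225/5 = 445.
Row 3 needs 445; the known cells sum to 380, so (3,5) = 65.
From row 5, 445 − (61 + 113 + 45 + 97) gives (5,1) = 129.
Column 1: 41 + 117 + 73 + 129 + ? = 445, so (1,1) = 85.
Column 2 needs 445; the known cells sum to 308, so (1,2) = 137.
From anti-diagonal, 445 − (53 + 81 + 105 + 129) gives (2,4) = 77.
The remaining cell in row 2 is (2,5) = 445 − 336 = 109.
Using column 4: 77 + 133 + 89 + 45 + ? → (1,4) = 445 − 344 = 101.
From column 5, 445 − (53 + 109 + 65 + 97) gives (4,5) = 121.
From row 1, 445 − (85 + 137 + 101 + 53) gives (1,3) = 69.
From row 4, 445 − (73 + 105 + 89 + 121) gives (4,3) = 57.

57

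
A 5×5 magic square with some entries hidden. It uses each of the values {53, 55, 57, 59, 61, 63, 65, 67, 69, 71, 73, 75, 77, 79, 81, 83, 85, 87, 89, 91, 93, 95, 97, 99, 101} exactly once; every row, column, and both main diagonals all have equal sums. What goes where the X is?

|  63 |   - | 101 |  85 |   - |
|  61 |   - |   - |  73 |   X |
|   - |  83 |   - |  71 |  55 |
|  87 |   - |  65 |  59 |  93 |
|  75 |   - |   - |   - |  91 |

The 25 entries sum to 1925, so each line sums to 1925/5 = 385.
Row 4: 87 + 65 + 59 + 93 + ? = 385, so (4,2) = 81.
The remaining cell in column 1 is (3,1) = 385 − 286 = 99.
The remaining cell in column 4 is (5,4) = 385 − 288 = 97.
Row 3: 99 + 83 + 71 + 55 + ? = 385, so (3,3) = 77.
Main diagonal needs 385; the known cells sum to 290, so (2,2) = 95.
The remaining cell in anti-diagonal is (1,5) = 385 − 306 = 79.
Using row 1: 63 + 101 + 85 + 79 + ? → (1,2) = 385 − 328 = 57.
Column 2: 57 + 95 + 83 + 81 + ? = 385, so (5,2) = 69.
Column 5 needs 385; the known cells sum to 318, so (2,5) = 67.

67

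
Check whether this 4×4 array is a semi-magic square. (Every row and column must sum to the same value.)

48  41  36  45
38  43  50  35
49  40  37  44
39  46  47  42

Row 1: 48 + 41 + 36 + 45 = 170.
Row 2: 38 + 43 + 50 + 35 = 166.
Row 3: 49 + 40 + 37 + 44 = 170.
Row 4: 39 + 46 + 47 + 42 = 174.
Column 1: 48 + 38 + 49 + 39 = 174.
Column 2: 41 + 43 + 40 + 46 = 170.
Column 3: 36 + 50 + 37 + 47 = 170.
Column 4: 45 + 35 + 44 + 42 = 166.

No — row 2 sums to 166 but column 3 sums to 170.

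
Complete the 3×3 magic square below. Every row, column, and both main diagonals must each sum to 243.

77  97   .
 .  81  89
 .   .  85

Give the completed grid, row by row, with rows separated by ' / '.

Row 1 must total 243; the given cells sum to 174, so (1,3) = 69.
Row 2 needs 243; the known cells sum to 170, so (2,1) = 73.
Column 1 must total 243; the given cells sum to 150, so (3,1) = 93.
Column 2 must total 243; the given cells sum to 178, so (3,2) = 65.

77 97 69 / 73 81 89 / 93 65 85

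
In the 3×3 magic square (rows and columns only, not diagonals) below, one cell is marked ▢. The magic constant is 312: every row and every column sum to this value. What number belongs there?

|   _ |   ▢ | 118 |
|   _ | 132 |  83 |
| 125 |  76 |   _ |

104

The remaining cell in row 2 is (2,1) = 312 − 215 = 97.
Row 3 must total 312; the given cells sum to 201, so (3,3) = 111.
Column 1: 97 + 125 + ? = 312, so (1,1) = 90.
Column 2 must total 312; the given cells sum to 208, so (1,2) = 104.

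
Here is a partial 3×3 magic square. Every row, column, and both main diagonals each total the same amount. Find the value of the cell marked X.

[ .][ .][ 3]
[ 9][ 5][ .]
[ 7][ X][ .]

-3

Anti-diagonal is complete and sums to 15; that is the magic constant.
The remaining cell in row 2 is (2,3) = 15 − 14 = 1.
From column 1, 15 − (9 + 7) gives (1,1) = -1.
Column 3 must total 15; the given cells sum to 4, so (3,3) = 11.
Row 1: -1 + 3 + ? = 15, so (1,2) = 13.
Row 3 must total 15; the given cells sum to 18, so (3,2) = -3.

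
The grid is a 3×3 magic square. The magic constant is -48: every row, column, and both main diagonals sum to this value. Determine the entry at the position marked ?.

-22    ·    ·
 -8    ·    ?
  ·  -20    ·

-24

Column 1 needs -48; the known cells sum to -30, so (3,1) = -18.
From row 3, -48 − (-18 + (-20)) gives (3,3) = -10.
The remaining cell in main diagonal is (2,2) = -48 − (-32) = -16.
Anti-diagonal needs -48; the known cells sum to -34, so (1,3) = -14.
Row 1 needs -48; the known cells sum to -36, so (1,2) = -12.
Row 2: -8 + (-16) + ? = -48, so (2,3) = -24.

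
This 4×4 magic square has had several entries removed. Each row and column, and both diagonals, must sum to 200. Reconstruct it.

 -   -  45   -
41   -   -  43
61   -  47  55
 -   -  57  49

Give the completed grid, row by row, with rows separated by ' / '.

39 63 45 53 / 41 65 51 43 / 61 37 47 55 / 59 35 57 49

Row 3 must total 200; the given cells sum to 163, so (3,2) = 37.
Column 3 must total 200; the given cells sum to 149, so (2,3) = 51.
Column 4 needs 200; the known cells sum to 147, so (1,4) = 53.
Anti-diagonal: 53 + 51 + 37 + ? = 200, so (4,1) = 59.
Using row 2: 41 + 51 + 43 + ? → (2,2) = 200 − 135 = 65.
Row 4 must total 200; the given cells sum to 165, so (4,2) = 35.
The remaining cell in column 1 is (1,1) = 200 − 161 = 39.
Column 2: 65 + 37 + 35 + ? = 200, so (1,2) = 63.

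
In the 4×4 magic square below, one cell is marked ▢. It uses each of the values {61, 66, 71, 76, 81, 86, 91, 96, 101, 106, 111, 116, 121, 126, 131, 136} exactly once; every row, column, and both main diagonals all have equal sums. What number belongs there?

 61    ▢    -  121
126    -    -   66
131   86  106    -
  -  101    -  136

The 16 entries sum to 1576, so each line sums to 1576/4 = 394.
From row 3, 394 − (131 + 86 + 106) gives (3,4) = 71.
Using column 1: 61 + 126 + 131 + ? → (4,1) = 394 − 318 = 76.
Main diagonal must total 394; the given cells sum to 303, so (2,2) = 91.
Anti-diagonal: 121 + 86 + 76 + ? = 394, so (2,3) = 111.
Row 4 must total 394; the given cells sum to 313, so (4,3) = 81.
Using column 2: 91 + 86 + 101 + ? → (1,2) = 394 − 278 = 116.

116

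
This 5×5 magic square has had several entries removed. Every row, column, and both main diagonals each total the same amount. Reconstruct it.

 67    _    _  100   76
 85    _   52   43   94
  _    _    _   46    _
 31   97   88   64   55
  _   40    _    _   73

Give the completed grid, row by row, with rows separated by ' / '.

Row 4 is already complete: 31 + 97 + 88 + 64 + 55 = 335, so that is the magic constant.
From row 2, 335 − (85 + 52 + 43 + 94) gives (2,2) = 61.
The remaining cell in column 4 is (5,4) = 335 − 253 = 82.
Column 5 must total 335; the given cells sum to 298, so (3,5) = 37.
Main diagonal: 67 + 61 + 64 + 73 + ? = 335, so (3,3) = 70.
Using anti-diagonal: 76 + 43 + 70 + 97 + ? → (5,1) = 335 − 286 = 49.
Using row 5: 49 + 40 + 82 + 73 + ? → (5,3) = 335 − 244 = 91.
The remaining cell in column 1 is (3,1) = 335 − 232 = 103.
From column 3, 335 − (52 + 70 + 88 + 91) gives (1,3) = 34.
The remaining cell in row 1 is (1,2) = 335 − 277 = 58.
Row 3 needs 335; the known cells sum to 256, so (3,2) = 79.

67 58 34 100 76 / 85 61 52 43 94 / 103 79 70 46 37 / 31 97 88 64 55 / 49 40 91 82 73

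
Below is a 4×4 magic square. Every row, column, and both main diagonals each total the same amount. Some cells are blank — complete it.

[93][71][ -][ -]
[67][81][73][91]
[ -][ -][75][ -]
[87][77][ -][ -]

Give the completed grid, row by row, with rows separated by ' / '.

Row 2 is already complete: 67 + 81 + 73 + 91 = 312, so that is the magic constant.
From column 1, 312 − (93 + 67 + 87) gives (3,1) = 65.
From column 2, 312 − (71 + 81 + 77) gives (3,2) = 83.
Using main diagonal: 93 + 81 + 75 + ? → (4,4) = 312 − 249 = 63.
Anti-diagonal: 73 + 83 + 87 + ? = 312, so (1,4) = 69.
The remaining cell in row 1 is (1,3) = 312 − 233 = 79.
Row 3 must total 312; the given cells sum to 223, so (3,4) = 89.
From row 4, 312 − (87 + 77 + 63) gives (4,3) = 85.

93 71 79 69 / 67 81 73 91 / 65 83 75 89 / 87 77 85 63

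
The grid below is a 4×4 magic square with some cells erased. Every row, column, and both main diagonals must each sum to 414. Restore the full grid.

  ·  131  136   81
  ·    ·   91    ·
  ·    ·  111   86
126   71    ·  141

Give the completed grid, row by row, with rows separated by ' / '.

Row 1: 131 + 136 + 81 + ? = 414, so (1,1) = 66.
Row 4: 126 + 71 + 141 + ? = 414, so (4,3) = 76.
Column 4: 81 + 86 + 141 + ? = 414, so (2,4) = 106.
From main diagonal, 414 − (66 + 111 + 141) gives (2,2) = 96.
The remaining cell in anti-diagonal is (3,2) = 414 − 298 = 116.
The remaining cell in row 2 is (2,1) = 414 − 293 = 121.
The remaining cell in row 3 is (3,1) = 414 − 313 = 101.

66 131 136 81 / 121 96 91 106 / 101 116 111 86 / 126 71 76 141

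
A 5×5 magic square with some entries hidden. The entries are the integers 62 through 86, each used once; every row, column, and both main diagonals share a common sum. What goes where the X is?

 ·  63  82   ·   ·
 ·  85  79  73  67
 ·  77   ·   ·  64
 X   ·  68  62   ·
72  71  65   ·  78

80

The entries are 62 through 86, which sum to 1850, so each line sums to 1850/5 = 370.
Row 2 needs 370; the known cells sum to 304, so (2,1) = 66.
Row 5: 72 + 71 + 65 + 78 + ? = 370, so (5,4) = 84.
Column 2: 63 + 85 + 77 + 71 + ? = 370, so (4,2) = 74.
Column 3 must total 370; the given cells sum to 294, so (3,3) = 76.
Using main diagonal: 85 + 76 + 62 + 78 + ? → (1,1) = 370 − 301 = 69.
Using anti-diagonal: 73 + 76 + 74 + 72 + ? → (1,5) = 370 − 295 = 75.
Row 1 needs 370; the known cells sum to 289, so (1,4) = 81.
Column 4 must total 370; the given cells sum to 300, so (3,4) = 70.
From column 5, 370 − (75 + 67 + 64 + 78) gives (4,5) = 86.
From row 3, 370 − (77 + 76 + 70 + 64) gives (3,1) = 83.
Row 4 needs 370; the known cells sum to 290, so (4,1) = 80.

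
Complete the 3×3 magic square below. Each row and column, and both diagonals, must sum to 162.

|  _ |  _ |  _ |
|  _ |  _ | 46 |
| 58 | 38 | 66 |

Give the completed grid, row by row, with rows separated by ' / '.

42 70 50 / 62 54 46 / 58 38 66

Using column 3: 46 + 66 + ? → (1,3) = 162 − 112 = 50.
The remaining cell in anti-diagonal is (2,2) = 162 − 108 = 54.
Row 2 needs 162; the known cells sum to 100, so (2,1) = 62.
Column 1 must total 162; the given cells sum to 120, so (1,1) = 42.
Column 2 must total 162; the given cells sum to 92, so (1,2) = 70.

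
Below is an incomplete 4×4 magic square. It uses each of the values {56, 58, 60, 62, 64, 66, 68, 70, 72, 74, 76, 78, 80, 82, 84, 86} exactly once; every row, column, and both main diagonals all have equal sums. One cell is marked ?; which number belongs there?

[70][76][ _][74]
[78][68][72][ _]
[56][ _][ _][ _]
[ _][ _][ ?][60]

62

The 16 entries sum to 1136, so each line sums to 1136/4 = 284.
Using row 1: 70 + 76 + 74 + ? → (1,3) = 284 − 220 = 64.
The remaining cell in row 2 is (2,4) = 284 − 218 = 66.
Column 1 must total 284; the given cells sum to 204, so (4,1) = 80.
Column 4 must total 284; the given cells sum to 200, so (3,4) = 84.
Main diagonal needs 284; the known cells sum to 198, so (3,3) = 86.
Anti-diagonal must total 284; the given cells sum to 226, so (3,2) = 58.
From column 2, 284 − (76 + 68 + 58) gives (4,2) = 82.
Column 3 must total 284; the given cells sum to 222, so (4,3) = 62.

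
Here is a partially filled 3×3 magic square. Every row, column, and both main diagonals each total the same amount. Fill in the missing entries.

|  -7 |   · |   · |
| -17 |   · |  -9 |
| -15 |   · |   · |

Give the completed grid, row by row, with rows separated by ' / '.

-7 -21 -11 / -17 -13 -9 / -15 -5 -19

Column 1 is already complete: -7 + -17 + -15 = -39, so that is the magic constant.
Using row 2: -17 + (-9) + ? → (2,2) = -39 − (-26) = -13.
Main diagonal needs -39; the known cells sum to -20, so (3,3) = -19.
Anti-diagonal needs -39; the known cells sum to -28, so (1,3) = -11.
Row 1: -7 + (-11) + ? = -39, so (1,2) = -21.
Row 3 needs -39; the known cells sum to -34, so (3,2) = -5.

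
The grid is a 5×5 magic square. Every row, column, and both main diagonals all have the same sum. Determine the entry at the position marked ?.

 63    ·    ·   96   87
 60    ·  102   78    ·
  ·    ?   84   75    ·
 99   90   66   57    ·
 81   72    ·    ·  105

Anti-diagonal is complete and sums to 420; that is the magic constant.
From row 4, 420 − (99 + 90 + 66 + 57) gives (4,5) = 108.
From column 1, 420 − (63 + 60 + 99 + 81) gives (3,1) = 117.
Column 4: 96 + 78 + 75 + 57 + ? = 420, so (5,4) = 114.
Main diagonal needs 420; the known cells sum to 309, so (2,2) = 111.
Using row 2: 60 + 111 + 102 + 78 + ? → (2,5) = 420 − 351 = 69.
Row 5: 81 + 72 + 114 + 105 + ? = 420, so (5,3) = 48.
Column 3: 102 + 84 + 66 + 48 + ? = 420, so (1,3) = 120.
Column 5 must total 420; the given cells sum to 369, so (3,5) = 51.
Row 1: 63 + 120 + 96 + 87 + ? = 420, so (1,2) = 54.
Row 3 needs 420; the known cells sum to 327, so (3,2) = 93.

93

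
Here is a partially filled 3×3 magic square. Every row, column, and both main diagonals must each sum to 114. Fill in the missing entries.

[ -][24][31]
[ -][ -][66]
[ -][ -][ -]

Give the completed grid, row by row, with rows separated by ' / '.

59 24 31 / 10 38 66 / 45 52 17

From row 1, 114 − (24 + 31) gives (1,1) = 59.
Using column 3: 31 + 66 + ? → (3,3) = 114 − 97 = 17.
Main diagonal needs 114; the known cells sum to 76, so (2,2) = 38.
Anti-diagonal needs 114; the known cells sum to 69, so (3,1) = 45.
Using row 2: 38 + 66 + ? → (2,1) = 114 − 104 = 10.
Row 3: 45 + 17 + ? = 114, so (3,2) = 52.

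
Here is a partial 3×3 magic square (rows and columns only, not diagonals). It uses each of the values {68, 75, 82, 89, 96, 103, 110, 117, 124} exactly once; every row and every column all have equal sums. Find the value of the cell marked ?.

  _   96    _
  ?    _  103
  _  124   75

The 9 entries sum to 864, so each line sums to 864/3 = 288.
Row 3 needs 288; the known cells sum to 199, so (3,1) = 89.
Column 2 needs 288; the known cells sum to 220, so (2,2) = 68.
Using column 3: 103 + 75 + ? → (1,3) = 288 − 178 = 110.
From row 1, 288 − (96 + 110) gives (1,1) = 82.
The remaining cell in row 2 is (2,1) = 288 − 171 = 117.

117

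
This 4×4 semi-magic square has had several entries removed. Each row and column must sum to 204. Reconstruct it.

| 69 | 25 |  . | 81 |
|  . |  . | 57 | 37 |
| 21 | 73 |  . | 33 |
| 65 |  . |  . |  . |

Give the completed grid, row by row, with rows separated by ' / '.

From row 1, 204 − (69 + 25 + 81) gives (1,3) = 29.
Using row 3: 21 + 73 + 33 + ? → (3,3) = 204 − 127 = 77.
Column 1: 69 + 21 + 65 + ? = 204, so (2,1) = 49.
Column 3 needs 204; the known cells sum to 163, so (4,3) = 41.
Column 4 must total 204; the given cells sum to 151, so (4,4) = 53.
From row 2, 204 − (49 + 57 + 37) gives (2,2) = 61.
The remaining cell in row 4 is (4,2) = 204 − 159 = 45.

69 25 29 81 / 49 61 57 37 / 21 73 77 33 / 65 45 41 53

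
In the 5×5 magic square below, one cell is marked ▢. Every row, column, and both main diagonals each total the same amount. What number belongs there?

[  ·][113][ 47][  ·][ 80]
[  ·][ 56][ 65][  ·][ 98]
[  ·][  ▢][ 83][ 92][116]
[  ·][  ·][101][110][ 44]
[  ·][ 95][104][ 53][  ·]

Column 3 is complete and sums to 400; that is the magic constant.
From column 5, 400 − (80 + 98 + 116 + 44) gives (5,5) = 62.
Main diagonal must total 400; the given cells sum to 311, so (1,1) = 89.
Row 1: 89 + 113 + 47 + 80 + ? = 400, so (1,4) = 71.
Row 5 needs 400; the known cells sum to 314, so (5,1) = 86.
Column 4 must total 400; the given cells sum to 326, so (2,4) = 74.
Anti-diagonal: 80 + 74 + 83 + 86 + ? = 400, so (4,2) = 77.
Using row 2: 56 + 65 + 74 + 98 + ? → (2,1) = 400 − 293 = 107.
From row 4, 400 − (77 + 101 + 110 + 44) gives (4,1) = 68.
Using column 1: 89 + 107 + 68 + 86 + ? → (3,1) = 400 − 350 = 50.
Column 2 needs 400; the known cells sum to 341, so (3,2) = 59.

59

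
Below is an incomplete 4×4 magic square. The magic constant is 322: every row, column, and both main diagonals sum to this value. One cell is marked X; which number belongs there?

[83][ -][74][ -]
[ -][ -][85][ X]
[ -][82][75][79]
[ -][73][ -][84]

81

Row 3 must total 322; the given cells sum to 236, so (3,1) = 86.
Using column 3: 74 + 85 + 75 + ? → (4,3) = 322 − 234 = 88.
Using main diagonal: 83 + 75 + 84 + ? → (2,2) = 322 − 242 = 80.
Row 4 must total 322; the given cells sum to 245, so (4,1) = 77.
The remaining cell in column 1 is (2,1) = 322 − 246 = 76.
The remaining cell in column 2 is (1,2) = 322 − 235 = 87.
From anti-diagonal, 322 − (85 + 82 + 77) gives (1,4) = 78.
From row 2, 322 − (76 + 80 + 85) gives (2,4) = 81.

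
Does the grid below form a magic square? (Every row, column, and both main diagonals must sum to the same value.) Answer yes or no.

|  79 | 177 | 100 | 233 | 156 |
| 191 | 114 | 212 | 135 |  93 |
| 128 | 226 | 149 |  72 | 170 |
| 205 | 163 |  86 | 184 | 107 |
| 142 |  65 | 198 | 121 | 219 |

Row 1: 79 + 177 + 100 + 233 + 156 = 745.
Row 2: 191 + 114 + 212 + 135 + 93 = 745.
Row 3: 128 + 226 + 149 + 72 + 170 = 745.
Row 4: 205 + 163 + 86 + 184 + 107 = 745.
Row 5: 142 + 65 + 198 + 121 + 219 = 745.
Column 1: 79 + 191 + 128 + 205 + 142 = 745.
Column 2: 177 + 114 + 226 + 163 + 65 = 745.
Column 3: 100 + 212 + 149 + 86 + 198 = 745.
Column 4: 233 + 135 + 72 + 184 + 121 = 745.
Column 5: 156 + 93 + 170 + 107 + 219 = 745.
Main diagonal: 79 + 114 + 149 + 184 + 219 = 745.
Anti-diagonal: 156 + 135 + 149 + 163 + 142 = 745.
All lines sum to 745.

Yes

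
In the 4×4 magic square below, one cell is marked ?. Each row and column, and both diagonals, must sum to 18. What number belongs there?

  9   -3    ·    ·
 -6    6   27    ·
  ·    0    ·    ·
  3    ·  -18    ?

18

The remaining cell in row 2 is (2,4) = 18 − 27 = -9.
Using column 1: 9 + (-6) + 3 + ? → (3,1) = 18 − 6 = 12.
Column 2 must total 18; the given cells sum to 3, so (4,2) = 15.
From anti-diagonal, 18 − (27 + 0 + 3) gives (1,4) = -12.
From row 1, 18 − (9 + (-3) + (-12)) gives (1,3) = 24.
From row 4, 18 − (3 + 15 + (-18)) gives (4,4) = 18.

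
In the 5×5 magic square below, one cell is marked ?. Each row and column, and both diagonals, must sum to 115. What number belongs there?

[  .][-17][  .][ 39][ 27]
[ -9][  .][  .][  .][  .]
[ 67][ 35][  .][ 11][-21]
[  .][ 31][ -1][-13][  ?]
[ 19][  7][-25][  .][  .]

55

Row 3 must total 115; the given cells sum to 92, so (3,3) = 23.
Column 2: -17 + 35 + 31 + 7 + ? = 115, so (2,2) = 59.
From anti-diagonal, 115 − (27 + 23 + 31 + 19) gives (2,4) = 15.
Column 4 needs 115; the known cells sum to 52, so (5,4) = 63.
Row 5 must total 115; the given cells sum to 64, so (5,5) = 51.
Main diagonal: 59 + 23 + (-13) + 51 + ? = 115, so (1,1) = -5.
The remaining cell in row 1 is (1,3) = 115 − 44 = 71.
Column 1: -5 + (-9) + 67 + 19 + ? = 115, so (4,1) = 43.
Column 3 needs 115; the known cells sum to 68, so (2,3) = 47.
From row 2, 115 − (-9 + 59 + 47 + 15) gives (2,5) = 3.
The remaining cell in row 4 is (4,5) = 115 − 60 = 55.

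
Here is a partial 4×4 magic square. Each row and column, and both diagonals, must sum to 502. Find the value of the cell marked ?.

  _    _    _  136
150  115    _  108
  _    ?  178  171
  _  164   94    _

80

From row 2, 502 − (150 + 115 + 108) gives (2,3) = 129.
Column 3 must total 502; the given cells sum to 401, so (1,3) = 101.
Using column 4: 136 + 108 + 171 + ? → (4,4) = 502 − 415 = 87.
The remaining cell in main diagonal is (1,1) = 502 − 380 = 122.
Row 1 must total 502; the given cells sum to 359, so (1,2) = 143.
The remaining cell in row 4 is (4,1) = 502 − 345 = 157.
Using column 1: 122 + 150 + 157 + ? → (3,1) = 502 − 429 = 73.
The remaining cell in column 2 is (3,2) = 502 − 422 = 80.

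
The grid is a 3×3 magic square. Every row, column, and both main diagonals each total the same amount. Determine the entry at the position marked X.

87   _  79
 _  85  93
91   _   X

83

Anti-diagonal is complete and sums to 255; that is the magic constant.
Row 1 must total 255; the given cells sum to 166, so (1,2) = 89.
Using row 2: 85 + 93 + ? → (2,1) = 255 − 178 = 77.
Column 2 must total 255; the given cells sum to 174, so (3,2) = 81.
The remaining cell in column 3 is (3,3) = 255 − 172 = 83.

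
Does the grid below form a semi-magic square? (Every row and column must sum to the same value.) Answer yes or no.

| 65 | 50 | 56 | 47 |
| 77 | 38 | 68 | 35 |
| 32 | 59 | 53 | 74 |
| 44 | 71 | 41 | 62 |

Row 1: 65 + 50 + 56 + 47 = 218.
Row 2: 77 + 38 + 68 + 35 = 218.
Row 3: 32 + 59 + 53 + 74 = 218.
Row 4: 44 + 71 + 41 + 62 = 218.
Column 1: 65 + 77 + 32 + 44 = 218.
Column 2: 50 + 38 + 59 + 71 = 218.
Column 3: 56 + 68 + 53 + 41 = 218.
Column 4: 47 + 35 + 74 + 62 = 218.
All lines sum to 218.

Yes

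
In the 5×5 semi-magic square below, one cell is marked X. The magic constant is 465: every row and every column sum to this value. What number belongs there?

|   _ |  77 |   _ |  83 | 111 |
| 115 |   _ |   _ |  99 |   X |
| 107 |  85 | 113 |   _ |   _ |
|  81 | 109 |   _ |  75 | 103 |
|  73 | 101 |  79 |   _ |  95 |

Row 4 needs 465; the known cells sum to 368, so (4,3) = 97.
Row 5 needs 465; the known cells sum to 348, so (5,4) = 117.
Using column 1: 115 + 107 + 81 + 73 + ? → (1,1) = 465 − 376 = 89.
The remaining cell in column 2 is (2,2) = 465 − 372 = 93.
Using column 4: 83 + 99 + 75 + 117 + ? → (3,4) = 465 − 374 = 91.
From row 1, 465 − (89 + 77 + 83 + 111) gives (1,3) = 105.
Row 3 must total 465; the given cells sum to 396, so (3,5) = 69.
The remaining cell in column 3 is (2,3) = 465 − 394 = 71.
From column 5, 465 − (111 + 69 + 103 + 95) gives (2,5) = 87.

87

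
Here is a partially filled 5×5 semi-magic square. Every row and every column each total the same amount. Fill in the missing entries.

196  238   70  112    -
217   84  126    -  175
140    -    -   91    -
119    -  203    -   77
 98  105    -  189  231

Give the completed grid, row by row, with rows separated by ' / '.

196 238 70 112 154 / 217 84 126 168 175 / 140 182 224 91 133 / 119 161 203 210 77 / 98 105 147 189 231

Column 1 is already complete: 196 + 217 + 140 + 119 + 98 = 770, so that is the magic constant.
Row 1 needs 770; the known cells sum to 616, so (1,5) = 154.
Using row 2: 217 + 84 + 126 + 175 + ? → (2,4) = 770 − 602 = 168.
Using row 5: 98 + 105 + 189 + 231 + ? → (5,3) = 770 − 623 = 147.
Column 3 must total 770; the given cells sum to 546, so (3,3) = 224.
From column 4, 770 − (112 + 168 + 91 + 189) gives (4,4) = 210.
Using column 5: 154 + 175 + 77 + 231 + ? → (3,5) = 770 − 637 = 133.
Row 3 must total 770; the given cells sum to 588, so (3,2) = 182.
Row 4: 119 + 203 + 210 + 77 + ? = 770, so (4,2) = 161.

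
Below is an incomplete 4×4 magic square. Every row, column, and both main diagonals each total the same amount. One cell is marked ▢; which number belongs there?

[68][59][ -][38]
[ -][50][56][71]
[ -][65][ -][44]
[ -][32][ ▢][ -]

74

Column 2 is complete and sums to 206; that is the magic constant.
The remaining cell in row 1 is (1,3) = 206 − 165 = 41.
Using row 2: 50 + 56 + 71 + ? → (2,1) = 206 − 177 = 29.
Column 4: 38 + 71 + 44 + ? = 206, so (4,4) = 53.
The remaining cell in main diagonal is (3,3) = 206 − 171 = 35.
Using anti-diagonal: 38 + 56 + 65 + ? → (4,1) = 206 − 159 = 47.
Using row 3: 65 + 35 + 44 + ? → (3,1) = 206 − 144 = 62.
From row 4, 206 − (47 + 32 + 53) gives (4,3) = 74.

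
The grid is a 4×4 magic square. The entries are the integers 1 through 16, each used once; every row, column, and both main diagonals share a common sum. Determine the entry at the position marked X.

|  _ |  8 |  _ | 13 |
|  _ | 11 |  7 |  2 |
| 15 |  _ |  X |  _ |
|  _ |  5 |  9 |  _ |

The entries are 1 through 16, which sum to 136, so each line sums to 136/4 = 34.
From row 2, 34 − (11 + 7 + 2) gives (2,1) = 14.
Column 2 needs 34; the known cells sum to 24, so (3,2) = 10.
From anti-diagonal, 34 − (13 + 7 + 10) gives (4,1) = 4.
Using row 4: 4 + 5 + 9 + ? → (4,4) = 34 − 18 = 16.
Using column 1: 14 + 15 + 4 + ? → (1,1) = 34 − 33 = 1.
Using column 4: 13 + 2 + 16 + ? → (3,4) = 34 − 31 = 3.
Using main diagonal: 1 + 11 + 16 + ? → (3,3) = 34 − 28 = 6.

6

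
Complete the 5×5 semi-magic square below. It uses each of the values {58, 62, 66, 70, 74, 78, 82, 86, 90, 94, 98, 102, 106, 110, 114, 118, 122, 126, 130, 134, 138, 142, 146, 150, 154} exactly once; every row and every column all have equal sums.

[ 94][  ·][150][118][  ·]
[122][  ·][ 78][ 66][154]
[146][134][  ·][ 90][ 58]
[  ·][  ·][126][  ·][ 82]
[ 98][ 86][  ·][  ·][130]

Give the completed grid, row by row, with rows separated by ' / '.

94 62 150 118 106 / 122 110 78 66 154 / 146 134 102 90 58 / 70 138 126 114 82 / 98 86 74 142 130

The 25 entries sum to 2650, so each line sums to 2650/5 = 530.
Row 2: 122 + 78 + 66 + 154 + ? = 530, so (2,2) = 110.
Row 3 needs 530; the known cells sum to 428, so (3,3) = 102.
From column 1, 530 − (94 + 122 + 146 + 98) gives (4,1) = 70.
Column 3 must total 530; the given cells sum to 456, so (5,3) = 74.
Using column 5: 154 + 58 + 82 + 130 + ? → (1,5) = 530 − 424 = 106.
The remaining cell in row 1 is (1,2) = 530 − 468 = 62.
Row 5 must total 530; the given cells sum to 388, so (5,4) = 142.
Using column 2: 62 + 110 + 134 + 86 + ? → (4,2) = 530 − 392 = 138.
Column 4 must total 530; the given cells sum to 416, so (4,4) = 114.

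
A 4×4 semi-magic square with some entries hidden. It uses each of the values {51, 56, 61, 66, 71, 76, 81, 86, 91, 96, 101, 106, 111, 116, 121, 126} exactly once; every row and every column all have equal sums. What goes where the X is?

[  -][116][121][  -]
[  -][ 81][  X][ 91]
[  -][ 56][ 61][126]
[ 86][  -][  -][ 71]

The 16 entries sum to 1416, so each line sums to 1416/4 = 354.
Row 3: 56 + 61 + 126 + ? = 354, so (3,1) = 111.
Using column 2: 116 + 81 + 56 + ? → (4,2) = 354 − 253 = 101.
Column 4 must total 354; the given cells sum to 288, so (1,4) = 66.
From row 1, 354 − (116 + 121 + 66) gives (1,1) = 51.
Row 4 must total 354; the given cells sum to 258, so (4,3) = 96.
Column 1: 51 + 111 + 86 + ? = 354, so (2,1) = 106.
The remaining cell in column 3 is (2,3) = 354 − 278 = 76.

76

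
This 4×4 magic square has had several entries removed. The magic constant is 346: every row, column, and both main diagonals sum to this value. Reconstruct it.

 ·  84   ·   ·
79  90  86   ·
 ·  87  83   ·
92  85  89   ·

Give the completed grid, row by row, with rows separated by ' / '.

93 84 88 81 / 79 90 86 91 / 82 87 83 94 / 92 85 89 80

The remaining cell in row 2 is (2,4) = 346 − 255 = 91.
From row 4, 346 − (92 + 85 + 89) gives (4,4) = 80.
Column 3: 86 + 83 + 89 + ? = 346, so (1,3) = 88.
Using main diagonal: 90 + 83 + 80 + ? → (1,1) = 346 − 253 = 93.
The remaining cell in anti-diagonal is (1,4) = 346 − 265 = 81.
From column 1, 346 − (93 + 79 + 92) gives (3,1) = 82.
From column 4, 346 − (81 + 91 + 80) gives (3,4) = 94.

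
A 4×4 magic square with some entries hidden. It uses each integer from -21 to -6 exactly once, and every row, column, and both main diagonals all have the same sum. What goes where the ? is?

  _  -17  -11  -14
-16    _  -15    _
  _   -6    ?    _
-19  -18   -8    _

The entries are -21 through -6, which sum to -216, so each line sums to -216/4 = -54.
From row 1, -54 − (-17 + (-11) + (-14)) gives (1,1) = -12.
Row 4 needs -54; the known cells sum to -45, so (4,4) = -9.
Using column 1: -12 + (-16) + (-19) + ? → (3,1) = -54 − (-47) = -7.
Column 2 needs -54; the known cells sum to -41, so (2,2) = -13.
Column 3 must total -54; the given cells sum to -34, so (3,3) = -20.

-20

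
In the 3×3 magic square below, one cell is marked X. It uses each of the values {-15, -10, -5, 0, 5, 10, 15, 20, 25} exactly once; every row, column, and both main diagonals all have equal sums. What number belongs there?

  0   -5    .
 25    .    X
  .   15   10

-15

The 9 entries sum to 45, so each line sums to 45/3 = 15.
Row 1 must total 15; the given cells sum to -5, so (1,3) = 20.
Row 3 needs 15; the known cells sum to 25, so (3,1) = -10.
Column 2 must total 15; the given cells sum to 10, so (2,2) = 5.
Column 3 needs 15; the known cells sum to 30, so (2,3) = -15.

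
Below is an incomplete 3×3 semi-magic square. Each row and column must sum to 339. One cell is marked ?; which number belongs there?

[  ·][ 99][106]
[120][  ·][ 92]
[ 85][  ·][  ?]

The remaining cell in row 1 is (1,1) = 339 − 205 = 134.
From row 2, 339 − (120 + 92) gives (2,2) = 127.
Column 2 needs 339; the known cells sum to 226, so (3,2) = 113.
Column 3 needs 339; the known cells sum to 198, so (3,3) = 141.

141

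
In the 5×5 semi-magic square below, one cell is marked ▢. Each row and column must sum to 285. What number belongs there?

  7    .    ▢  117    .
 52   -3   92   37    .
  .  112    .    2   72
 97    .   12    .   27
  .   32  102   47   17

22

Row 2 needs 285; the known cells sum to 178, so (2,5) = 107.
Row 5: 32 + 102 + 47 + 17 + ? = 285, so (5,1) = 87.
From column 1, 285 − (7 + 52 + 97 + 87) gives (3,1) = 42.
Using column 4: 117 + 37 + 2 + 47 + ? → (4,4) = 285 − 203 = 82.
Column 5: 107 + 72 + 27 + 17 + ? = 285, so (1,5) = 62.
The remaining cell in row 3 is (3,3) = 285 − 228 = 57.
The remaining cell in row 4 is (4,2) = 285 − 218 = 67.
The remaining cell in column 2 is (1,2) = 285 − 208 = 77.
From column 3, 285 − (92 + 57 + 12 + 102) gives (1,3) = 22.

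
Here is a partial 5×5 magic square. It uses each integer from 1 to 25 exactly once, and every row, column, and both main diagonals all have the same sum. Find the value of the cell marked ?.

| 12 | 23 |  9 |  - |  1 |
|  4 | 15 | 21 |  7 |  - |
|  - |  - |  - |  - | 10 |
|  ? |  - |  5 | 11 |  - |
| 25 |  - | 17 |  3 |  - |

The entries are 1 through 25, which sum to 325, so each line sums to 325/5 = 65.
Using row 1: 12 + 23 + 9 + 1 + ? → (1,4) = 65 − 45 = 20.
The remaining cell in row 2 is (2,5) = 65 − 47 = 18.
Column 3: 9 + 21 + 5 + 17 + ? = 65, so (3,3) = 13.
The remaining cell in column 4 is (3,4) = 65 − 41 = 24.
The remaining cell in main diagonal is (5,5) = 65 − 51 = 14.
From anti-diagonal, 65 − (1 + 7 + 13 + 25) gives (4,2) = 19.
Row 5 must total 65; the given cells sum to 59, so (5,2) = 6.
The remaining cell in column 2 is (3,2) = 65 − 63 = 2.
Column 5 needs 65; the known cells sum to 43, so (4,5) = 22.
Using row 3: 2 + 13 + 24 + 10 + ? → (3,1) = 65 − 49 = 16.
Row 4 must total 65; the given cells sum to 57, so (4,1) = 8.

8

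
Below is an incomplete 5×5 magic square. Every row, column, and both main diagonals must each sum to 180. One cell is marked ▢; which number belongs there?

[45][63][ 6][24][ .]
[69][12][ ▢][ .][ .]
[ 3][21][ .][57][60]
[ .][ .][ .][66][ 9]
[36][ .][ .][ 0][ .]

15

Using row 1: 45 + 63 + 6 + 24 + ? → (1,5) = 180 − 138 = 42.
Row 3: 3 + 21 + 57 + 60 + ? = 180, so (3,3) = 39.
Column 1 must total 180; the given cells sum to 153, so (4,1) = 27.
Column 4 needs 180; the known cells sum to 147, so (2,4) = 33.
From main diagonal, 180 − (45 + 12 + 39 + 66) gives (5,5) = 18.
Anti-diagonal: 42 + 33 + 39 + 36 + ? = 180, so (4,2) = 30.
The remaining cell in row 4 is (4,3) = 180 − 132 = 48.
Using column 2: 63 + 12 + 21 + 30 + ? → (5,2) = 180 − 126 = 54.
Column 5 needs 180; the known cells sum to 129, so (2,5) = 51.
Row 2 needs 180; the known cells sum to 165, so (2,3) = 15.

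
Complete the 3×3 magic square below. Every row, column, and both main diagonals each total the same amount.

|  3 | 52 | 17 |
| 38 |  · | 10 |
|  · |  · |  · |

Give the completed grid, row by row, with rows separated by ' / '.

3 52 17 / 38 24 10 / 31 -4 45

Row 1 is already complete: 3 + 52 + 17 = 72, so that is the magic constant.
Using row 2: 38 + 10 + ? → (2,2) = 72 − 48 = 24.
Using column 1: 3 + 38 + ? → (3,1) = 72 − 41 = 31.
Column 2 needs 72; the known cells sum to 76, so (3,2) = -4.
From column 3, 72 − (17 + 10) gives (3,3) = 45.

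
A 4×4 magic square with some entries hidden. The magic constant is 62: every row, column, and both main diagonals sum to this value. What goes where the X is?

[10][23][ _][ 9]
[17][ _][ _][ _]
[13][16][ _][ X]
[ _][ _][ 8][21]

14

Row 1: 10 + 23 + 9 + ? = 62, so (1,3) = 20.
Column 1: 10 + 17 + 13 + ? = 62, so (4,1) = 22.
Anti-diagonal: 9 + 16 + 22 + ? = 62, so (2,3) = 15.
Using row 4: 22 + 8 + 21 + ? → (4,2) = 62 − 51 = 11.
Column 2 needs 62; the known cells sum to 50, so (2,2) = 12.
Column 3 needs 62; the known cells sum to 43, so (3,3) = 19.
Row 2: 17 + 12 + 15 + ? = 62, so (2,4) = 18.
From row 3, 62 − (13 + 16 + 19) gives (3,4) = 14.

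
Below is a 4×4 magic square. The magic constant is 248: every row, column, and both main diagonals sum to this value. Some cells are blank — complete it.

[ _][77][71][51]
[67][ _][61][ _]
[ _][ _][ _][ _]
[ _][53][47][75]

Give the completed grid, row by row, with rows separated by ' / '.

49 77 71 51 / 67 55 61 65 / 59 63 69 57 / 73 53 47 75

From row 1, 248 − (77 + 71 + 51) gives (1,1) = 49.
Row 4 must total 248; the given cells sum to 175, so (4,1) = 73.
Column 1: 49 + 67 + 73 + ? = 248, so (3,1) = 59.
Using column 3: 71 + 61 + 47 + ? → (3,3) = 248 − 179 = 69.
The remaining cell in main diagonal is (2,2) = 248 − 193 = 55.
Using anti-diagonal: 51 + 61 + 73 + ? → (3,2) = 248 − 185 = 63.
Row 2 must total 248; the given cells sum to 183, so (2,4) = 65.
The remaining cell in row 3 is (3,4) = 248 − 191 = 57.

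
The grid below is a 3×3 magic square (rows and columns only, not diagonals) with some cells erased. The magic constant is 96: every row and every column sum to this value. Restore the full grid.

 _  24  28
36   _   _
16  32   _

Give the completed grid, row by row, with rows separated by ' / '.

Using row 1: 24 + 28 + ? → (1,1) = 96 − 52 = 44.
The remaining cell in row 3 is (3,3) = 96 − 48 = 48.
Using column 2: 24 + 32 + ? → (2,2) = 96 − 56 = 40.
The remaining cell in column 3 is (2,3) = 96 − 76 = 20.

44 24 28 / 36 40 20 / 16 32 48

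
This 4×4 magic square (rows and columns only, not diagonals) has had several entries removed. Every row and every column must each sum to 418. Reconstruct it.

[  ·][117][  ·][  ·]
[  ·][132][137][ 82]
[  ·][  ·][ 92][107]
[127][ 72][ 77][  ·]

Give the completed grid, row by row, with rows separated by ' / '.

102 117 112 87 / 67 132 137 82 / 122 97 92 107 / 127 72 77 142

Row 2: 132 + 137 + 82 + ? = 418, so (2,1) = 67.
From row 4, 418 − (127 + 72 + 77) gives (4,4) = 142.
Column 2: 117 + 132 + 72 + ? = 418, so (3,2) = 97.
Column 3 needs 418; the known cells sum to 306, so (1,3) = 112.
Column 4 needs 418; the known cells sum to 331, so (1,4) = 87.
Row 1: 117 + 112 + 87 + ? = 418, so (1,1) = 102.
Row 3 needs 418; the known cells sum to 296, so (3,1) = 122.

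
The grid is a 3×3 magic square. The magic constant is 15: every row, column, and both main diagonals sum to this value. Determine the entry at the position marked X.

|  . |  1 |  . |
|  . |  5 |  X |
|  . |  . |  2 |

The remaining cell in column 2 is (3,2) = 15 − 6 = 9.
Using main diagonal: 5 + 2 + ? → (1,1) = 15 − 7 = 8.
Row 1 needs 15; the known cells sum to 9, so (1,3) = 6.
Row 3: 9 + 2 + ? = 15, so (3,1) = 4.
Column 1 needs 15; the known cells sum to 12, so (2,1) = 3.
Column 3: 6 + 2 + ? = 15, so (2,3) = 7.

7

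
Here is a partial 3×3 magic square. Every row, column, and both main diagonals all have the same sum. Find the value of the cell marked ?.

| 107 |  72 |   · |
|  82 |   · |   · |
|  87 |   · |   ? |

77

Column 1 is complete and sums to 276; that is the magic constant.
The remaining cell in row 1 is (1,3) = 276 − 179 = 97.
From anti-diagonal, 276 − (97 + 87) gives (2,2) = 92.
Row 2 needs 276; the known cells sum to 174, so (2,3) = 102.
Column 2 must total 276; the given cells sum to 164, so (3,2) = 112.
The remaining cell in column 3 is (3,3) = 276 − 199 = 77.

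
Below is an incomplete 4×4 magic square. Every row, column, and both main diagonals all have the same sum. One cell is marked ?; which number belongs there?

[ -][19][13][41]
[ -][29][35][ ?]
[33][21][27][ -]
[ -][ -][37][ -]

23

Column 3 is complete and sums to 112; that is the magic constant.
Row 1: 19 + 13 + 41 + ? = 112, so (1,1) = 39.
The remaining cell in row 3 is (3,4) = 112 − 81 = 31.
Using column 2: 19 + 29 + 21 + ? → (4,2) = 112 − 69 = 43.
The remaining cell in main diagonal is (4,4) = 112 − 95 = 17.
Using anti-diagonal: 41 + 35 + 21 + ? → (4,1) = 112 − 97 = 15.
Column 1 needs 112; the known cells sum to 87, so (2,1) = 25.
Column 4 must total 112; the given cells sum to 89, so (2,4) = 23.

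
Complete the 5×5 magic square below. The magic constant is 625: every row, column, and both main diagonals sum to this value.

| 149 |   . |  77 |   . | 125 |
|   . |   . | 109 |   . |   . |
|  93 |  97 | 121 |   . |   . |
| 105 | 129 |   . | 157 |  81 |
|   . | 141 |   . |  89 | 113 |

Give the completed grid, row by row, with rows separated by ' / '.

Using row 4: 105 + 129 + 157 + 81 + ? → (4,3) = 625 − 472 = 153.
Using column 3: 77 + 109 + 121 + 153 + ? → (5,3) = 625 − 460 = 165.
The remaining cell in main diagonal is (2,2) = 625 − 540 = 85.
Row 5 must total 625; the given cells sum to 508, so (5,1) = 117.
Column 1: 149 + 93 + 105 + 117 + ? = 625, so (2,1) = 161.
The remaining cell in column 2 is (1,2) = 625 − 452 = 173.
The remaining cell in anti-diagonal is (2,4) = 625 − 492 = 133.
Row 1 must total 625; the given cells sum to 524, so (1,4) = 101.
Row 2 needs 625; the known cells sum to 488, so (2,5) = 137.
The remaining cell in column 4 is (3,4) = 625 − 480 = 145.
Using column 5: 125 + 137 + 81 + 113 + ? → (3,5) = 625 − 456 = 169.

149 173 77 101 125 / 161 85 109 133 137 / 93 97 121 145 169 / 105 129 153 157 81 / 117 141 165 89 113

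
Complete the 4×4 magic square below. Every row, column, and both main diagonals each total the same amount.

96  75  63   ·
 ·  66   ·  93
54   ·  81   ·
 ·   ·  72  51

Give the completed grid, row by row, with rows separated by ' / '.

Main diagonal is already complete: 96 + 66 + 81 + 51 = 294, so that is the magic constant.
Row 1 needs 294; the known cells sum to 234, so (1,4) = 60.
Column 3 must total 294; the given cells sum to 216, so (2,3) = 78.
From column 4, 294 − (60 + 93 + 51) gives (3,4) = 90.
The remaining cell in row 2 is (2,1) = 294 − 237 = 57.
The remaining cell in row 3 is (3,2) = 294 − 225 = 69.
Using column 1: 96 + 57 + 54 + ? → (4,1) = 294 − 207 = 87.
Column 2 must total 294; the given cells sum to 210, so (4,2) = 84.

96 75 63 60 / 57 66 78 93 / 54 69 81 90 / 87 84 72 51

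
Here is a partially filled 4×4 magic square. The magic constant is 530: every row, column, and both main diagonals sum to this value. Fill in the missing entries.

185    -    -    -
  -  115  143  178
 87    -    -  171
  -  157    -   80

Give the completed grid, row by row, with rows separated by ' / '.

185 136 108 101 / 94 115 143 178 / 87 122 150 171 / 164 157 129 80

The remaining cell in row 2 is (2,1) = 530 − 436 = 94.
Column 1: 185 + 94 + 87 + ? = 530, so (4,1) = 164.
Column 4: 178 + 171 + 80 + ? = 530, so (1,4) = 101.
Main diagonal: 185 + 115 + 80 + ? = 530, so (3,3) = 150.
Anti-diagonal: 101 + 143 + 164 + ? = 530, so (3,2) = 122.
Row 4 must total 530; the given cells sum to 401, so (4,3) = 129.
Column 2 must total 530; the given cells sum to 394, so (1,2) = 136.
From column 3, 530 − (143 + 150 + 129) gives (1,3) = 108.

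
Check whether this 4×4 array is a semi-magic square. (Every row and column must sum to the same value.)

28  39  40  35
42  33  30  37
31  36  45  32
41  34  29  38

No — column 1 sums to 142 but row 3 sums to 144.

Row 1: 28 + 39 + 40 + 35 = 142.
Row 2: 42 + 33 + 30 + 37 = 142.
Row 3: 31 + 36 + 45 + 32 = 144.
Row 4: 41 + 34 + 29 + 38 = 142.
Column 1: 28 + 42 + 31 + 41 = 142.
Column 2: 39 + 33 + 36 + 34 = 142.
Column 3: 40 + 30 + 45 + 29 = 144.
Column 4: 35 + 37 + 32 + 38 = 142.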